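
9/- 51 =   -  3/17=-0.18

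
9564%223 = 198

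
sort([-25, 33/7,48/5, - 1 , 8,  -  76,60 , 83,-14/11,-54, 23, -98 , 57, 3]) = [ - 98, - 76, - 54,  -  25, - 14/11,-1, 3, 33/7,8, 48/5, 23,57, 60, 83] 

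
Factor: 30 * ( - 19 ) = -570 = - 2^1 * 3^1*5^1* 19^1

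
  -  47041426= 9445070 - 56486496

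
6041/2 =6041/2= 3020.50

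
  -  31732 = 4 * ( - 7933)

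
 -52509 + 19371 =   -  33138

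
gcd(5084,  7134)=82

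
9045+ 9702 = 18747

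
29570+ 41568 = 71138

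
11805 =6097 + 5708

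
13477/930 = 13477/930 = 14.49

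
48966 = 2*24483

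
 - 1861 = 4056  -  5917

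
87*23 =2001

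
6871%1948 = 1027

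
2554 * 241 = 615514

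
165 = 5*33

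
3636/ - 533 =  - 7+95/533  =  -6.82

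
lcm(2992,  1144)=38896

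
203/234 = 203/234 = 0.87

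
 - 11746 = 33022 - 44768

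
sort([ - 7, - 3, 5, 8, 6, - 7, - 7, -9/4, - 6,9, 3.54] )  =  [ - 7,- 7, - 7,-6, - 3 , - 9/4,  3.54, 5,  6, 8, 9 ] 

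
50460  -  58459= - 7999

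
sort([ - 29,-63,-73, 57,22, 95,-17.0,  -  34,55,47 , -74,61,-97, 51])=[ - 97, - 74,-73, - 63,  -  34,-29, -17.0,22, 47,51,55, 57, 61, 95]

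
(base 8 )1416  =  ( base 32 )oe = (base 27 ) 11Q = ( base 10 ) 782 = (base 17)2C0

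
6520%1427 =812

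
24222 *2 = 48444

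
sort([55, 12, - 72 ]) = [- 72, 12, 55 ] 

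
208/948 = 52/237=0.22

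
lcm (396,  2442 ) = 14652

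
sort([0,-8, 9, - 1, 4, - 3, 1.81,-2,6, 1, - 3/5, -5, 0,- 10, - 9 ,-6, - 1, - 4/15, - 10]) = [ -10, - 10,-9,-8, - 6, - 5, - 3, - 2, - 1, - 1,  -  3/5, - 4/15 , 0,0,1,1.81,4 , 6 , 9]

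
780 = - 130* (  -  6)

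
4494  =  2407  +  2087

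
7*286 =2002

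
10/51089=10/51089  =  0.00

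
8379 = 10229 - 1850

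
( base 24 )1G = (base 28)1c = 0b101000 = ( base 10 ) 40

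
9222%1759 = 427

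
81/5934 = 27/1978 = 0.01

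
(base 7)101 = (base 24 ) 22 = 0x32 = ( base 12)42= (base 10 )50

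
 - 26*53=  - 1378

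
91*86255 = 7849205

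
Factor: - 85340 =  - 2^2*5^1*17^1*251^1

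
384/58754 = 192/29377= 0.01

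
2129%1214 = 915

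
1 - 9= -8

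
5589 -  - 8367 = 13956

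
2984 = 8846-5862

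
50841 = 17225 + 33616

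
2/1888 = 1/944= 0.00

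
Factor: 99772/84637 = 2^2 * 7^( -1 )*107^( - 1)*113^(  -  1 )*24943^1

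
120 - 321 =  - 201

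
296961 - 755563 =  - 458602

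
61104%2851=1233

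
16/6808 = 2/851 = 0.00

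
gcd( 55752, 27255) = 69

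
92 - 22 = 70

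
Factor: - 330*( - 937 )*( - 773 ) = -239019330 =-  2^1*3^1*5^1*11^1*773^1*937^1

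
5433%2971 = 2462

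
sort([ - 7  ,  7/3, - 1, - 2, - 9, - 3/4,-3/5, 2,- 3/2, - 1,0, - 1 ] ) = [ - 9, - 7,-2,-3/2,-1, - 1, - 1 , - 3/4 , -3/5, 0, 2, 7/3]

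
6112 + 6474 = 12586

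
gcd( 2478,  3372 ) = 6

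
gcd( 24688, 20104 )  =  8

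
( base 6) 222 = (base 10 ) 86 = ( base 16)56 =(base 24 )3e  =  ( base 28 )32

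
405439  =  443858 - 38419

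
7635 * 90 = 687150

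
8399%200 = 199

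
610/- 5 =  - 122/1 = - 122.00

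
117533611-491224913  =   - 373691302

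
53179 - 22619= 30560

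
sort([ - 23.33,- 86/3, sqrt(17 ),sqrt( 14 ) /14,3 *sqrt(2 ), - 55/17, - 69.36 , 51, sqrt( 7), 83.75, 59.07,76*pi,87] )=[- 69.36,-86/3, - 23.33, - 55/17, sqrt (14)/14,sqrt( 7 ), sqrt(17 ),3 * sqrt( 2 ), 51, 59.07, 83.75, 87,76*pi]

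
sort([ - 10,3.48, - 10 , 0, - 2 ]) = [ - 10, - 10, - 2,0,3.48] 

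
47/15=47/15 = 3.13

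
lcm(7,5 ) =35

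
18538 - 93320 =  - 74782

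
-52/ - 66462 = 26/33231 = 0.00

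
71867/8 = 8983 + 3/8  =  8983.38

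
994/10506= 497/5253 = 0.09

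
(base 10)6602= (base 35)5DM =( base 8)14712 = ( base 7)25151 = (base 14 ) 2598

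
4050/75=54 = 54.00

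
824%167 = 156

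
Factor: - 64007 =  - 64007^1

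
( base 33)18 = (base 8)51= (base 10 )41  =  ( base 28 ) 1d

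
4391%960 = 551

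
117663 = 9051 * 13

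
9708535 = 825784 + 8882751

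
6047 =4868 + 1179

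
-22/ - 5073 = 22/5073 = 0.00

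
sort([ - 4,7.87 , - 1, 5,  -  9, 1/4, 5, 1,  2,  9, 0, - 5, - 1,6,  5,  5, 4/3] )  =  [ - 9 , - 5  , - 4, - 1 , - 1, 0,1/4, 1, 4/3, 2,5, 5, 5,5 , 6 , 7.87, 9] 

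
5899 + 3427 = 9326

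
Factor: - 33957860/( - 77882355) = 6791572/15576471=2^2*3^( - 2)* 17^( - 1 )*37^1 * 109^1 * 421^1* 101807^( - 1)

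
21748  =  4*5437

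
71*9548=677908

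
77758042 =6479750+71278292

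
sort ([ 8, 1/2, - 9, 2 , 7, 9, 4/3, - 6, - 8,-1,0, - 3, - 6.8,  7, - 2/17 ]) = [ - 9, - 8, - 6.8 ,  -  6  ,  -  3, - 1, - 2/17,  0, 1/2,  4/3, 2,7, 7,  8, 9 ]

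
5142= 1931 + 3211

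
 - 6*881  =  -5286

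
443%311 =132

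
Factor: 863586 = 2^1 * 3^2*47977^1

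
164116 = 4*41029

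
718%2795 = 718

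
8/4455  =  8/4455 = 0.00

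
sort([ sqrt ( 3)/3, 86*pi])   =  [ sqrt(3)/3,86*pi]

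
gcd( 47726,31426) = 2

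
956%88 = 76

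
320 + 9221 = 9541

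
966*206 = 198996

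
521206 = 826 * 631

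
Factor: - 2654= - 2^1*1327^1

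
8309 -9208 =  - 899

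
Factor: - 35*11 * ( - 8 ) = 2^3  *5^1*7^1*11^1 = 3080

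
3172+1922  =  5094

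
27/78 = 9/26 = 0.35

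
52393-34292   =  18101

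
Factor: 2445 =3^1*5^1 * 163^1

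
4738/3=1579 + 1/3 = 1579.33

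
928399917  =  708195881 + 220204036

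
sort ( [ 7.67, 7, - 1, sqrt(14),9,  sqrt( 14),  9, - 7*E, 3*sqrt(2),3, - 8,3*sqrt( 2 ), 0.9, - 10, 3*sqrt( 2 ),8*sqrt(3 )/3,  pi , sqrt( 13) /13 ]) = [ - 7*E, - 10, - 8, - 1, sqrt(13 ) /13, 0.9, 3, pi,sqrt(14 ), sqrt( 14),3 * sqrt(2 ),  3*sqrt( 2),3*sqrt( 2), 8*sqrt(3) /3 , 7,7.67, 9 , 9 ]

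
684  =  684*1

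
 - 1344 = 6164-7508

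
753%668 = 85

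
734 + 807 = 1541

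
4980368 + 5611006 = 10591374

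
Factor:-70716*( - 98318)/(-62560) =-869081961/7820 = - 2^( - 2)*3^1*5^( -1)*11^1 * 17^( - 1)*23^(-1)* 41^1*71^1*83^1*109^1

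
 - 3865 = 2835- 6700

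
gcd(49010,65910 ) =1690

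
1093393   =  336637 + 756756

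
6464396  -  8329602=  -  1865206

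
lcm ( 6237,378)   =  12474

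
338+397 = 735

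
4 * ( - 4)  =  - 16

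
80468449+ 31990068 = 112458517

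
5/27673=5/27673= 0.00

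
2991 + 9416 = 12407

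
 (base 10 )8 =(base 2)1000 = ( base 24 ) 8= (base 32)8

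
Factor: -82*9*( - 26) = 19188=2^2*3^2*13^1*41^1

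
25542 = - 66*( - 387 ) 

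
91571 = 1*91571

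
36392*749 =27257608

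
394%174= 46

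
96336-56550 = 39786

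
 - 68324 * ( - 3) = 204972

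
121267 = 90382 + 30885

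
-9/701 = -1  +  692/701 = - 0.01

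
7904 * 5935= 46910240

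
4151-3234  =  917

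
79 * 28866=2280414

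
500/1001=500/1001 = 0.50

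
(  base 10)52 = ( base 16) 34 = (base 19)2E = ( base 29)1n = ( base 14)3a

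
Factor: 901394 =2^1*13^1*37^1*937^1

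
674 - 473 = 201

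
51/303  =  17/101 = 0.17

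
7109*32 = 227488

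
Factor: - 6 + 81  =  75 = 3^1 * 5^2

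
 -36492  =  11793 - 48285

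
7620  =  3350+4270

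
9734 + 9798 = 19532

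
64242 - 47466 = 16776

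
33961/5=33961/5 = 6792.20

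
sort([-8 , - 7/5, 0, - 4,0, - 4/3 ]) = [ - 8,-4, - 7/5 , - 4/3 , 0,0 ] 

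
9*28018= 252162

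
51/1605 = 17/535= 0.03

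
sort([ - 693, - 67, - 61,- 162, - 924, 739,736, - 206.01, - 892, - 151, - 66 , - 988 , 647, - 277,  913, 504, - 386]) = [ - 988, - 924, - 892, - 693, - 386 , - 277, - 206.01, - 162, - 151, - 67 , - 66, - 61,504,647,736, 739,  913]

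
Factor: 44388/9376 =2^( - 3) *3^4* 137^1* 293^( - 1 )= 11097/2344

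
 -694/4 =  - 174 + 1/2 = -173.50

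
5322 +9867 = 15189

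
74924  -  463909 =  - 388985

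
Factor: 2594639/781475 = 5^(  -  2 ) * 73^1 * 31259^( -1 ) * 35543^1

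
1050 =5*210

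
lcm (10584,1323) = 10584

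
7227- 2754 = 4473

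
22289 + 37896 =60185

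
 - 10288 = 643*( - 16)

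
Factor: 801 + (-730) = 71^1= 71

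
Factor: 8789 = 11^1*17^1* 47^1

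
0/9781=0 = 0.00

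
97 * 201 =19497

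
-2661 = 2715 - 5376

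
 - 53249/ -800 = 66 + 449/800  =  66.56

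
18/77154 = 3/12859 = 0.00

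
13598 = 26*523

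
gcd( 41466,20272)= 2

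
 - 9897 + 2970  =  -6927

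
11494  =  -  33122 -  - 44616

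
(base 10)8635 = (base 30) 9HP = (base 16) 21BB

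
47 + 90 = 137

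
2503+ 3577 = 6080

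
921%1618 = 921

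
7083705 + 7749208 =14832913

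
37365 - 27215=10150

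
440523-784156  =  -343633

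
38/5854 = 19/2927=0.01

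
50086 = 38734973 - 38684887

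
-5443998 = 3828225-9272223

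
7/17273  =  7/17273= 0.00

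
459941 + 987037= 1446978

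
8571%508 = 443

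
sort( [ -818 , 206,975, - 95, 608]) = [ - 818, - 95,206, 608,  975]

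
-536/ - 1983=536/1983 = 0.27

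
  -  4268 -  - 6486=2218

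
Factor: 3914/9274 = 19^1 *103^1*4637^( - 1 ) = 1957/4637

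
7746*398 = 3082908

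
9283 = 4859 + 4424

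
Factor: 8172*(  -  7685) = -2^2*3^2*5^1*29^1*53^1* 227^1 = -62801820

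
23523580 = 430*54706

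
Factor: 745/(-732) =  - 2^( - 2)*3^( - 1) *5^1*61^(- 1) * 149^1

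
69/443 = 69/443 = 0.16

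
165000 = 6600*25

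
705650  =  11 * 64150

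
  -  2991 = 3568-6559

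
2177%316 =281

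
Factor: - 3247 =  - 17^1*191^1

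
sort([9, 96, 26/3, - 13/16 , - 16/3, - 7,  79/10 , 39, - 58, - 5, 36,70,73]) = [ - 58, - 7, - 16/3,-5 , - 13/16,79/10,26/3, 9,  36, 39,  70 , 73, 96] 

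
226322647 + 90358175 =316680822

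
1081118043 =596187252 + 484930791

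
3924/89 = 3924/89 = 44.09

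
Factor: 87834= 2^1*3^1*14639^1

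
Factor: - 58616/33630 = -2^2*3^(- 1)*5^( - 1 )*17^1*19^(-1)*59^( - 1 )*431^1 = - 29308/16815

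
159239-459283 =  - 300044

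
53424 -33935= 19489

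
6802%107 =61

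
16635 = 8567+8068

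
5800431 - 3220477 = 2579954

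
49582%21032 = 7518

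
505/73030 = 101/14606 = 0.01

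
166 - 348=  -  182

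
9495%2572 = 1779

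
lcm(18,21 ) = 126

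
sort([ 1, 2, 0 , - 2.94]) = [ - 2.94 , 0, 1,2 ] 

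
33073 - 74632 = -41559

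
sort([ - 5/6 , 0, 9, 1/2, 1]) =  [-5/6, 0, 1/2, 1, 9]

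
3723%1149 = 276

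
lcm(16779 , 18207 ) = 855729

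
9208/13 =9208/13 = 708.31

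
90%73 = 17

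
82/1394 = 1/17  =  0.06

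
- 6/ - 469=6/469  =  0.01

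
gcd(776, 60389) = 1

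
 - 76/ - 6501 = 76/6501 = 0.01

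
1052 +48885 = 49937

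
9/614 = 9/614  =  0.01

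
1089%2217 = 1089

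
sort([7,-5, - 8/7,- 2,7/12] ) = [ - 5, - 2, - 8/7,7/12, 7 ] 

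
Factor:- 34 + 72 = 2^1  *19^1 = 38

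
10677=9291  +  1386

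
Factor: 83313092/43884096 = 2^(  -  4 )*3^(-1) * 31^(-1)* 73^(- 1)* 101^( - 1 )*113^1*184321^1  =  20828273/10971024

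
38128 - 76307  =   - 38179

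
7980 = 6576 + 1404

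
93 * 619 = 57567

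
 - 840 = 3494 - 4334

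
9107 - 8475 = 632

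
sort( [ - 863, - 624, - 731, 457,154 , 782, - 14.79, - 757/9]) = [  -  863, - 731, - 624, - 757/9, - 14.79, 154,  457,  782]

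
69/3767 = 69/3767=0.02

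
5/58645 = 1/11729 =0.00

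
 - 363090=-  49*7410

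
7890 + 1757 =9647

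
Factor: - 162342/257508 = - 2^ ( - 1)*23^( - 1) * 29^1 = - 29/46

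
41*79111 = 3243551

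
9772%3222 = 106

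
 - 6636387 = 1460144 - 8096531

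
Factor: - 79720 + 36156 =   -  43564= - 2^2*10891^1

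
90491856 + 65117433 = 155609289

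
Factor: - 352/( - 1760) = 1/5 = 5^( - 1) 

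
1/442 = 1/442 = 0.00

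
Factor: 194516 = 2^2*7^1* 6947^1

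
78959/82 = 962  +  75/82 = 962.91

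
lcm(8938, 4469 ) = 8938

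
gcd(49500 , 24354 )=198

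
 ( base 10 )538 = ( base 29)IG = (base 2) 1000011010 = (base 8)1032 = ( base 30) HS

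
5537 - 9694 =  - 4157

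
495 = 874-379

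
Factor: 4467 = 3^1*1489^1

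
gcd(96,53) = 1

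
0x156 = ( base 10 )342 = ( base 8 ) 526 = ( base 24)E6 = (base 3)110200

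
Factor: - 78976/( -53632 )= 419^( - 1)*617^1 = 617/419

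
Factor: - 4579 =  - 19^1 * 241^1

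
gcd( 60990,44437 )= 1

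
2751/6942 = 917/2314 = 0.40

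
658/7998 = 329/3999 =0.08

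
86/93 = 86/93 = 0.92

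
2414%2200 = 214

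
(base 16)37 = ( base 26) 23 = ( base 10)55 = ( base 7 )106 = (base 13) 43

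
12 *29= 348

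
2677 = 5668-2991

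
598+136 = 734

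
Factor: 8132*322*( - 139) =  - 2^3*7^1*19^1*23^1*107^1*139^1 = - 363972056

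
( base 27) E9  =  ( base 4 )12003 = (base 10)387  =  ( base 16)183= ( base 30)CR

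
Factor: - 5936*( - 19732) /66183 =2^6*3^( - 1 ) * 7^1*13^( - 1) * 53^1 * 1697^( -1)  *4933^1 = 117129152/66183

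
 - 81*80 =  - 6480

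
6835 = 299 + 6536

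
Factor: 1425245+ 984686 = 2409931 = 353^1*6827^1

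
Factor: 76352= 2^6*1193^1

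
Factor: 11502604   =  2^2*503^1*5717^1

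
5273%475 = 48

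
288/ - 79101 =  - 1 + 8757/8789  =  -0.00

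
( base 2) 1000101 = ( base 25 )2J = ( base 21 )36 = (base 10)69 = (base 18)3f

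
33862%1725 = 1087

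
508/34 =14 + 16/17 = 14.94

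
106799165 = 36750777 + 70048388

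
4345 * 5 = 21725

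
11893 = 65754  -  53861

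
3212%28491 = 3212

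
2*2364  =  4728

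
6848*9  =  61632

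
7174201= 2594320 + 4579881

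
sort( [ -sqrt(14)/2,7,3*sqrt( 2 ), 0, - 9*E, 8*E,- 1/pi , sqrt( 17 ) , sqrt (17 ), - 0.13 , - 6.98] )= [ - 9*E, - 6.98, - sqrt(14) /2, - 1/pi, - 0.13,0,sqrt(17), sqrt( 17),3 * sqrt( 2),7,8*E] 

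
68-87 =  - 19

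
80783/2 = 40391+1/2  =  40391.50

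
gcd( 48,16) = 16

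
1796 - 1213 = 583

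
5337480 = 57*93640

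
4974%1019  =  898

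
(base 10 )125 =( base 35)3K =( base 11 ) 104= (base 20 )65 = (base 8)175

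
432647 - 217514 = 215133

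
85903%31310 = 23283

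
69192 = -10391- -79583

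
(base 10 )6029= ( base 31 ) 68f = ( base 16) 178D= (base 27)878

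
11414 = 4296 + 7118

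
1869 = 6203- 4334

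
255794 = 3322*77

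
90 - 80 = 10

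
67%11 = 1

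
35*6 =210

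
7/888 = 7/888 = 0.01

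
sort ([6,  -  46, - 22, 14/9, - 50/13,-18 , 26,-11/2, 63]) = [ - 46, - 22,  -  18,-11/2  ,-50/13, 14/9,6, 26, 63 ] 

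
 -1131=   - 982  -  149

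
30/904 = 15/452=0.03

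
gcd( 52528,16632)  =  56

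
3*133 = 399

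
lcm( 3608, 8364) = 184008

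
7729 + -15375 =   -  7646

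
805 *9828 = 7911540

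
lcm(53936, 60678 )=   485424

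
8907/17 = 8907/17 = 523.94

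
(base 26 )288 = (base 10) 1568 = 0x620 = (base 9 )2132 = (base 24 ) 2h8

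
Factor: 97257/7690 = 2^(-1)*3^1*5^( - 1) *17^1 * 769^ (- 1) * 1907^1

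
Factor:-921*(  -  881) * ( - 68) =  - 2^2 * 3^1*17^1*307^1*881^1 = - 55175268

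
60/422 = 30/211 = 0.14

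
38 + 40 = 78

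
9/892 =9/892 = 0.01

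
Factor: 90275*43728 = 3947545200 = 2^4  *3^1*5^2 * 23^1 *157^1*911^1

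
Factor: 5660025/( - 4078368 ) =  - 2^( - 5 )*3^( - 1 )*5^2*7^( - 1 )  *17^( - 2 ) * 10781^1=- 269525/194208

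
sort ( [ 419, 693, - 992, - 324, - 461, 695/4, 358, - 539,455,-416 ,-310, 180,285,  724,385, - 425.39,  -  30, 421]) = [ - 992,-539, - 461, - 425.39,  -  416, - 324,-310, - 30 , 695/4, 180, 285,358, 385,  419, 421 , 455, 693, 724]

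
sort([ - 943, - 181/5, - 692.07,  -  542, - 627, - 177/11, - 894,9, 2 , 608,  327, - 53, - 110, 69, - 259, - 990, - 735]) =[ - 990, - 943,  -  894, - 735,- 692.07, - 627,-542, - 259 , -110,-53, - 181/5 ,-177/11, 2, 9,69,327,608] 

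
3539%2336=1203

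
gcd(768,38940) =12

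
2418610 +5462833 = 7881443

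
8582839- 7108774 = 1474065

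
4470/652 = 6 + 279/326  =  6.86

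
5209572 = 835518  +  4374054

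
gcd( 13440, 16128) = 2688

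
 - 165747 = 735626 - 901373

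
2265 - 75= 2190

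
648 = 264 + 384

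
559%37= 4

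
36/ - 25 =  - 36/25  =  -  1.44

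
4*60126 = 240504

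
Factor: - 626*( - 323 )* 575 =2^1*5^2*17^1*19^1*23^1 * 313^1 = 116263850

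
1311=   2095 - 784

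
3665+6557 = 10222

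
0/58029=0 = 0.00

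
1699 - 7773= -6074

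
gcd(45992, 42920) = 8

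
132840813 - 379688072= - 246847259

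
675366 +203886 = 879252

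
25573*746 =19077458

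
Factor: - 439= - 439^1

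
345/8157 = 115/2719 = 0.04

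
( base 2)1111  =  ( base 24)f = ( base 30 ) F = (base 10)15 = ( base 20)f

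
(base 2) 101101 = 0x2d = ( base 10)45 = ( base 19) 27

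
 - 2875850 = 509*(-5650)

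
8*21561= 172488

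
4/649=4/649  =  0.01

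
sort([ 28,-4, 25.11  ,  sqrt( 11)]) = [ - 4, sqrt( 11) , 25.11, 28 ]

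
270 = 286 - 16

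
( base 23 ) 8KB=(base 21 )ADK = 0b1001001011111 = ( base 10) 4703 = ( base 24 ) 83n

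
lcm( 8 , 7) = 56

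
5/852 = 5/852 = 0.01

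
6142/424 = 14+103/212 = 14.49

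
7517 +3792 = 11309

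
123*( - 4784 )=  - 588432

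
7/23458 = 7/23458 = 0.00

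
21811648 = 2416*9028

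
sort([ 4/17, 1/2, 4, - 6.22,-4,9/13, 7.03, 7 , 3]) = [ - 6.22,-4, 4/17, 1/2,9/13, 3,4, 7,7.03]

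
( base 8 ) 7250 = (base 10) 3752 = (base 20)97c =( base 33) 3en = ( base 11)2901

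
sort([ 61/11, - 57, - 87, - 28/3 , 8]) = [  -  87, - 57,-28/3, 61/11, 8]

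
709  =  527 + 182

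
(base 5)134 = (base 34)1A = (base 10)44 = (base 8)54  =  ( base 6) 112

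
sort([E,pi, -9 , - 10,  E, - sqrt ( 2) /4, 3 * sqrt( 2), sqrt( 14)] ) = [ - 10,  -  9,- sqrt( 2 )/4, E,E, pi, sqrt( 14) , 3*sqrt(2)] 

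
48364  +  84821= 133185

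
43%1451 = 43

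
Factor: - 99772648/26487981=- 1489144/395343= - 2^3*3^( - 2 )*13^( - 1 )*19^1*31^ ( - 1)*97^1*101^1*109^( - 1)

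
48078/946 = 50 + 389/473  =  50.82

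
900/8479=900/8479 =0.11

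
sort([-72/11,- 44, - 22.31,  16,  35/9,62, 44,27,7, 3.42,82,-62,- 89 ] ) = [  -  89, - 62 ,  -  44, - 22.31,-72/11,3.42, 35/9,7,  16,  27, 44, 62 , 82]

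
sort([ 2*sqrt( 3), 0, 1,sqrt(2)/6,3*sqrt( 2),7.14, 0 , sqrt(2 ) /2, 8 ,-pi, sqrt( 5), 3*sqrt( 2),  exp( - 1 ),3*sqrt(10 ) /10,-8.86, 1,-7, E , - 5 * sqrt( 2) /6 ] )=[ - 8.86, - 7,-pi , - 5 * sqrt( 2)/6, 0 , 0,  sqrt(2)/6,  exp( - 1 ) , sqrt( 2) /2,3*sqrt( 10) /10 , 1 , 1, sqrt( 5 ), E , 2*sqrt(3 ),  3*sqrt( 2), 3*sqrt( 2), 7.14 , 8 ] 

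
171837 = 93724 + 78113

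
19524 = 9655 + 9869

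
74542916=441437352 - 366894436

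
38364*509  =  19527276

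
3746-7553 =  - 3807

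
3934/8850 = 1967/4425 = 0.44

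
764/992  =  191/248 = 0.77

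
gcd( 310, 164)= 2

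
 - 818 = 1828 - 2646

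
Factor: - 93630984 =  -  2^3*3^1*617^1*6323^1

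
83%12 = 11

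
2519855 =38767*65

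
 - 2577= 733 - 3310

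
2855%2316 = 539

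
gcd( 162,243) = 81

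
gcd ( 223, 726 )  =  1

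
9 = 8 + 1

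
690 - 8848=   -8158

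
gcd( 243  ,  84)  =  3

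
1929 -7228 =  - 5299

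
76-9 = 67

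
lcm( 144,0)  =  0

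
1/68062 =1/68062 = 0.00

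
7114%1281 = 709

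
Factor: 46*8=2^4*23^1 =368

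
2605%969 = 667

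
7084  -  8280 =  - 1196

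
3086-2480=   606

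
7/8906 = 7/8906 = 0.00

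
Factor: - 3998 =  - 2^1*1999^1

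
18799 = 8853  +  9946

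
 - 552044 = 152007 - 704051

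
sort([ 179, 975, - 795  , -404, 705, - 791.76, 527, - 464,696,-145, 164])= [ - 795, - 791.76, - 464, - 404, - 145,164 , 179,  527 , 696,705,  975]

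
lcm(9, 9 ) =9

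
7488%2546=2396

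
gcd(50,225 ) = 25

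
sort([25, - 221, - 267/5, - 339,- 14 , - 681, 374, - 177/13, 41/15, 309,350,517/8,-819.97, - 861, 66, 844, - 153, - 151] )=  [ -861, - 819.97, - 681, -339,-221,-153,-151, - 267/5, - 14, - 177/13, 41/15,25, 517/8 , 66, 309,  350, 374, 844 ] 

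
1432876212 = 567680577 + 865195635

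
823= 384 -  - 439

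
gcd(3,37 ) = 1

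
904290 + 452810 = 1357100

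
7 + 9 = 16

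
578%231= 116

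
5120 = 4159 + 961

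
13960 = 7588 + 6372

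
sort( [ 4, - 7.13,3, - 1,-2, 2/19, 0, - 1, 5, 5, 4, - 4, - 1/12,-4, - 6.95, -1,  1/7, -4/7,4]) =[ - 7.13, - 6.95, - 4, - 4, - 2, - 1, - 1, - 1,-4/7, - 1/12  ,  0,2/19,1/7,3,4,4,4,5,5 ] 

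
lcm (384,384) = 384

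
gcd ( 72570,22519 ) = 1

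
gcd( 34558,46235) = 1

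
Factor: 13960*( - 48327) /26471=-674644920/26471 = -  2^3*3^1 * 5^1*89^1*103^(-1)*181^1 * 257^(-1) * 349^1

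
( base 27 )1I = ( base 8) 55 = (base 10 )45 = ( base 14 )33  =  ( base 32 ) 1d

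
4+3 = 7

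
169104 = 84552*2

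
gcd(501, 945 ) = 3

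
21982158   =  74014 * 297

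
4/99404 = 1/24851 = 0.00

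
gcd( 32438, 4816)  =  14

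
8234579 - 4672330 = 3562249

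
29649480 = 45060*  658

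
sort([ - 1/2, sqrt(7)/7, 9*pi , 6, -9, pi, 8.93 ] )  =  [ - 9,- 1/2,sqrt(7) /7,pi,6, 8.93, 9*pi]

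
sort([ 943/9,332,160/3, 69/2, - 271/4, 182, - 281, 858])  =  [ - 281,-271/4, 69/2, 160/3, 943/9,182, 332, 858]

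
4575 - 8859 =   -  4284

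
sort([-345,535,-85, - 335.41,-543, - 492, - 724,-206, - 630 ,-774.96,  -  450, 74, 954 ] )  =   [-774.96, - 724,-630, - 543, - 492 , - 450, - 345, - 335.41,-206, - 85,74 , 535, 954 ]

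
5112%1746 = 1620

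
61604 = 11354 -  - 50250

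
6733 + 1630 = 8363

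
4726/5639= 4726/5639 = 0.84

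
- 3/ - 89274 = 1/29758= 0.00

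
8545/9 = 8545/9  =  949.44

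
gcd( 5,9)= 1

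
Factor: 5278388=2^2 *599^1 * 2203^1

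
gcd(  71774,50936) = 2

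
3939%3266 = 673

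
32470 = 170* 191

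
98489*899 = 88541611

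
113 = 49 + 64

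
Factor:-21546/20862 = -3^2*7^1*61^( - 1) = - 63/61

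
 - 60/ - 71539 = 60/71539 = 0.00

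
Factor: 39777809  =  39777809^1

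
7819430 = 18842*415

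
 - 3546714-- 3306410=-240304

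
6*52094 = 312564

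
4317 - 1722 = 2595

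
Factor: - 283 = - 283^1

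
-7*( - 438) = 3066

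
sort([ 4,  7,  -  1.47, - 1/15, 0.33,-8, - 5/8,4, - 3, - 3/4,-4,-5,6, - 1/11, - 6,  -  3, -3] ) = [ - 8, - 6,-5, - 4, - 3, - 3, - 3, - 1.47, - 3/4, - 5/8, - 1/11, - 1/15,0.33, 4, 4,  6, 7] 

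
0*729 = 0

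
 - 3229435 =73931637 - 77161072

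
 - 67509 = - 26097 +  - 41412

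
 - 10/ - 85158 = 5/42579 = 0.00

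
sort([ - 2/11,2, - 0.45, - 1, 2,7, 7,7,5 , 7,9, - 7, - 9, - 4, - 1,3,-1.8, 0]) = [ - 9, - 7, - 4, - 1.8, - 1,-1, - 0.45,-2/11,0, 2, 2,3,5, 7,7, 7, 7,9]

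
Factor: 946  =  2^1*11^1*43^1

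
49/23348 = 49/23348=0.00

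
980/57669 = 980/57669 = 0.02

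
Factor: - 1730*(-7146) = 2^2*3^2*5^1*173^1*397^1 = 12362580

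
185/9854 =185/9854  =  0.02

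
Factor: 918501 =3^1 * 306167^1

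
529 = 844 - 315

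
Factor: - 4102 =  - 2^1*7^1*293^1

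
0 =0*7183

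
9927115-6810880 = 3116235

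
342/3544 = 171/1772 = 0.10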